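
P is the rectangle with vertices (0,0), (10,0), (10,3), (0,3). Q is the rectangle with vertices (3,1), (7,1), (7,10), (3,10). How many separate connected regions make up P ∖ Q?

1

P ∖ Q is a single connected region.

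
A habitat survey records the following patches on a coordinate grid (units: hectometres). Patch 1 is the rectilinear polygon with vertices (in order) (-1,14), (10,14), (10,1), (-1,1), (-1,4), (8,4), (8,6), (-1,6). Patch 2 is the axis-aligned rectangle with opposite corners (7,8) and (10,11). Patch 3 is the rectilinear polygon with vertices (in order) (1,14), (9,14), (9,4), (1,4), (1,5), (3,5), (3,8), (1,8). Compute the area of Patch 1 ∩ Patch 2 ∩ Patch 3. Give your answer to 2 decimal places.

6.00

The intersection is the polygon with vertices (7,8), (7,11), (9,11), (9,8).
By the shoelace formula its area is 6.00.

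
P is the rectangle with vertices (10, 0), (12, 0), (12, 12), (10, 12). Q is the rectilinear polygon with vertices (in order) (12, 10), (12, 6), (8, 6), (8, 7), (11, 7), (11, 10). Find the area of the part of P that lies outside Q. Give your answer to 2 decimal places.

|P| = 24, |P∩Q| = 5.
|P ∖ Q| = |P| − |P∩Q| = 24 − 5 = 19.00.

19.00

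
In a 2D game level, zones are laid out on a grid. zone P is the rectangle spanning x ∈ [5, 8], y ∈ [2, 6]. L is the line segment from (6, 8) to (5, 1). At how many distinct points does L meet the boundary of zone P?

2

The segment meets the boundary at (5.714,6), (5.143,2).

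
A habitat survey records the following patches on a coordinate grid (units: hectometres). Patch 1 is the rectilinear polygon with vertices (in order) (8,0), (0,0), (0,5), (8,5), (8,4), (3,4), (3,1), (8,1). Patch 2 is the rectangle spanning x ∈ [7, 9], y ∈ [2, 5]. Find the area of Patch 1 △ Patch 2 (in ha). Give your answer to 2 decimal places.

|Patch 1| = 25, |Patch 2| = 6, |Patch 1∩Patch 2| = 1.
|Patch 1 △ Patch 2| = |Patch 1| + |Patch 2| − 2·|Patch 1∩Patch 2| = 25 + 6 − 2 = 29.00.

29.00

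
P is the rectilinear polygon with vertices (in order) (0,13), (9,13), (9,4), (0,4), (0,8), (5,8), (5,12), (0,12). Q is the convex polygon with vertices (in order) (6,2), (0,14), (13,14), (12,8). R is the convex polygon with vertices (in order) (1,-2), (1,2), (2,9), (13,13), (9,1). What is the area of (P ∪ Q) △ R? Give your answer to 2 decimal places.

|P ∪ Q| = 110.25.
|(P ∪ Q) ∩ R| = 64.8479.
|(P ∪ Q) △ R| = 110.25 + 102.5 − 129.6957 = 83.05.

83.05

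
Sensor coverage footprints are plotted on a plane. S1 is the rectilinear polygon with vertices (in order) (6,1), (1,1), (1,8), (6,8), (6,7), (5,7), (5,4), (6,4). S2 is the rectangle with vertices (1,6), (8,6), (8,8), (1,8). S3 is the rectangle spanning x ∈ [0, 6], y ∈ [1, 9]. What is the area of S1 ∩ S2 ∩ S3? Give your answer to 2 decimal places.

The intersection is the polygon with vertices (6,8), (6,7), (5,7), (5,6), (1,6), (1,8).
By the shoelace formula its area is 9.00.

9.00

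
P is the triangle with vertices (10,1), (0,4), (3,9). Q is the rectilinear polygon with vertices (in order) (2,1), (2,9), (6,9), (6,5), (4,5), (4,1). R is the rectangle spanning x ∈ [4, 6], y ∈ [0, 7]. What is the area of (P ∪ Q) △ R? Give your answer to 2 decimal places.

35.68

|P ∪ Q| = 39.6762.
|(P ∪ Q) ∩ R| = 9.
|(P ∪ Q) △ R| = 39.6762 + 14 − 18 = 35.68.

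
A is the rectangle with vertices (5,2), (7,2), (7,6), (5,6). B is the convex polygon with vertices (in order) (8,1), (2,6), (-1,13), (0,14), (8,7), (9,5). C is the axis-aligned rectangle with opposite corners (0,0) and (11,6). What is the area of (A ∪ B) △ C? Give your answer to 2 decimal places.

80.15

|A ∪ B| = 52.35.
|(A ∪ B) ∩ C| = 19.1.
|(A ∪ B) △ C| = 52.35 + 66 − 38.2 = 80.15.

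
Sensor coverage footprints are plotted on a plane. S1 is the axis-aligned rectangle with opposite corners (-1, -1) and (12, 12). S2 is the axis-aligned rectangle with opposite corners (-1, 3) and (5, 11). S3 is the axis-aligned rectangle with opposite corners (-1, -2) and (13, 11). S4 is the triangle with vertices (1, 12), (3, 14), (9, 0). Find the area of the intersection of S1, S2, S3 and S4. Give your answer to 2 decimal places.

The intersection is the polygon with vertices (5,6), (1.667,11), (4.286,11), (5,9.333).
By the shoelace formula its area is 7.74.

7.74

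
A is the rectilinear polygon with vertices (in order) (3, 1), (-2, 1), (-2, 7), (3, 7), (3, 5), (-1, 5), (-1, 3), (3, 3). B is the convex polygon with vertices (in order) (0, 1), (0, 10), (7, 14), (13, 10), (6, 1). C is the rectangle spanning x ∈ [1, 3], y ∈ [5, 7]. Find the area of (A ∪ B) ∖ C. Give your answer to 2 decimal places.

|A ∪ B| = 121.5.
|(A ∪ B) ∩ C| = 4.
|(A ∪ B) ∖ C| = 121.5 − 4 = 117.50.

117.50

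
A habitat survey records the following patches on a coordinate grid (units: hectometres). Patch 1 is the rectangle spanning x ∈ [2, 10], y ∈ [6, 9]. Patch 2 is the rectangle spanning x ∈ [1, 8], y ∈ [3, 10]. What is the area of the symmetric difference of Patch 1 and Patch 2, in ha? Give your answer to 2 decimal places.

|Patch 1∩Patch 2|: x∈[2,8], y∈[6,9] → 6·3 = 18.
|Patch 1 △ Patch 2| = |Patch 1| + |Patch 2| − 2·|Patch 1∩Patch 2| = 24 + 49 − 36 = 37.00.

37.00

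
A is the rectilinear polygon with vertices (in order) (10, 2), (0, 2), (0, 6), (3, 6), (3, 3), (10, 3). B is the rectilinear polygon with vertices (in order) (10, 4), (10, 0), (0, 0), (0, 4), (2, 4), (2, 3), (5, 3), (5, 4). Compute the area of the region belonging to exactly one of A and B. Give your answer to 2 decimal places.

32.00

|A| = 19, |B| = 37, |A∩B| = 12.
|A △ B| = |A| + |B| − 2·|A∩B| = 19 + 37 − 24 = 32.00.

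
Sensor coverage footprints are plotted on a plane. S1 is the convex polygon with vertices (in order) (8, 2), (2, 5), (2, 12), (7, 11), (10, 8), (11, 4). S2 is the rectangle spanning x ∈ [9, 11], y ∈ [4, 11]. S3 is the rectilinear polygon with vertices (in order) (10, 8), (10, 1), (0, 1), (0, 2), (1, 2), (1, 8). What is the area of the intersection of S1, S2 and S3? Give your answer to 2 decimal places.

4.00

The intersection is the polygon with vertices (9,4), (9,8), (10,8), (10,4).
By the shoelace formula its area is 4.00.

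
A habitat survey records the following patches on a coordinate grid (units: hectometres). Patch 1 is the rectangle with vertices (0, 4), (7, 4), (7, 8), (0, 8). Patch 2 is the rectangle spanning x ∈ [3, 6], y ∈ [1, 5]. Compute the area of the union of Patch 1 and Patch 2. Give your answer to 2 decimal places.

37.00

By inclusion–exclusion:
Individual areas: |Patch 1| = 28, |Patch 2| = 12.
|Patch 1∩Patch 2|: x∈[3,6], y∈[4,5] → 3·1 = 3.
|Patch 1 ∪ Patch 2| = 40 − 3 = 37.00.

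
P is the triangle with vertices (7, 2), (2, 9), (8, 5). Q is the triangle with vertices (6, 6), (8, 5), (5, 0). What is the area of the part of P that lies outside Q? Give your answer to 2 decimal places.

6.70

|P| = 11, |P∩Q| = 4.3002.
|P ∖ Q| = |P| − |P∩Q| = 11 − 4.3002 = 6.70.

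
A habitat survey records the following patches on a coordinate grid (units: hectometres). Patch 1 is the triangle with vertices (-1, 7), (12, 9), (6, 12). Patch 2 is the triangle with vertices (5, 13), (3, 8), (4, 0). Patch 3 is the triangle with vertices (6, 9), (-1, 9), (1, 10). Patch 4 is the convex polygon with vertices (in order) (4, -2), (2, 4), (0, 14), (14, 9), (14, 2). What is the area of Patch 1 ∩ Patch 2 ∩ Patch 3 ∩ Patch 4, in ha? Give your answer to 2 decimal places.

0.46

The intersection is the polygon with vertices (4.712,9.258), (4.692,9), (3.4,9), (3.593,9.482).
By the shoelace formula its area is 0.46.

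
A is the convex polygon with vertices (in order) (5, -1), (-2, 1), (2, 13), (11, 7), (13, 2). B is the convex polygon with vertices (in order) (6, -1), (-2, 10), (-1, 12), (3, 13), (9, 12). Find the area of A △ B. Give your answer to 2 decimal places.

|A| = 123, |B| = 83.5, |A∩B| = 60.6649.
|A △ B| = |A| + |B| − 2·|A∩B| = 123 + 83.5 − 121.3297 = 85.17.

85.17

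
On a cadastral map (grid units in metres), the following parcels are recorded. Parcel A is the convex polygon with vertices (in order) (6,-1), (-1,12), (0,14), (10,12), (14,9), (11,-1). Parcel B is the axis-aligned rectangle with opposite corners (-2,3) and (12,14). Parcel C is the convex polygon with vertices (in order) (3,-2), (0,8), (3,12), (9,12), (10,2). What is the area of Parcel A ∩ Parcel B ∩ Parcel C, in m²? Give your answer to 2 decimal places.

66.03

The intersection is the polygon with vertices (3.846,3), (0.672,8.896), (3,12), (9,12), (9.9,3).
By the shoelace formula its area is 66.03.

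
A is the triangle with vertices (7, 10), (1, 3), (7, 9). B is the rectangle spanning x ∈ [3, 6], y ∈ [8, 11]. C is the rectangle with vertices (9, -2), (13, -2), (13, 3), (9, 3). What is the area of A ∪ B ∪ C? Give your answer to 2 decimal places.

31.70

By inclusion–exclusion:
Individual areas: |A| = 3, |B| = 9, |C| = 20.
|A∩B| = 0.2976.
|A∩C| = 0.
|B∩C| = 0 (no overlap).
|A∩B∩C| = 0.
|A ∪ B ∪ C| = 32 − 0.2976 + 0 = 31.70.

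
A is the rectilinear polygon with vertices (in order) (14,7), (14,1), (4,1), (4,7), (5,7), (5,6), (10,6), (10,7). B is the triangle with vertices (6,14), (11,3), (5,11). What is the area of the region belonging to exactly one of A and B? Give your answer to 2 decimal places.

65.34

|A| = 55, |B| = 13, |A∩B| = 1.3295.
|A △ B| = |A| + |B| − 2·|A∩B| = 55 + 13 − 2.6591 = 65.34.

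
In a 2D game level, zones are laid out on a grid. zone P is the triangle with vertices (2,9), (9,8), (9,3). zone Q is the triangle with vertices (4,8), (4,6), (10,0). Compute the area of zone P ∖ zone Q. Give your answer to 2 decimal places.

|zone P| = 17.5, |zone P∩zone Q| = 0.5357.
|zone P ∖ zone Q| = |zone P| − |zone P∩zone Q| = 17.5 − 0.5357 = 16.96.

16.96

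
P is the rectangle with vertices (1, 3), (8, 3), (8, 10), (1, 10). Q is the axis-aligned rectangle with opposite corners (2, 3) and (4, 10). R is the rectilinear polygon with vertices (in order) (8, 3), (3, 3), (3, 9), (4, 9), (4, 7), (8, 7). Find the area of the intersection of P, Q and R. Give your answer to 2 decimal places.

The intersection is the polygon with vertices (4,7), (4,3), (3,3), (3,9), (4,9).
By the shoelace formula its area is 6.00.

6.00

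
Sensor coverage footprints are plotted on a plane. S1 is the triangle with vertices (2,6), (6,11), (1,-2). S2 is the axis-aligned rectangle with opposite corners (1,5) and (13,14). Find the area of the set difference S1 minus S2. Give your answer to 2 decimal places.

6.36

|S1| = 13.5, |S1∩S2| = 7.1394.
|S1 ∖ S2| = |S1| − |S1∩S2| = 13.5 − 7.1394 = 6.36.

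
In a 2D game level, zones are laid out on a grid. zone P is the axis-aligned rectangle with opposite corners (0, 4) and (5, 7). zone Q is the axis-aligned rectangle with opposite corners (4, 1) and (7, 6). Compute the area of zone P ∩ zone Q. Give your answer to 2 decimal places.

|zone P∩zone Q|: x∈[4,5], y∈[4,6] → 1·2 = 2.

2.00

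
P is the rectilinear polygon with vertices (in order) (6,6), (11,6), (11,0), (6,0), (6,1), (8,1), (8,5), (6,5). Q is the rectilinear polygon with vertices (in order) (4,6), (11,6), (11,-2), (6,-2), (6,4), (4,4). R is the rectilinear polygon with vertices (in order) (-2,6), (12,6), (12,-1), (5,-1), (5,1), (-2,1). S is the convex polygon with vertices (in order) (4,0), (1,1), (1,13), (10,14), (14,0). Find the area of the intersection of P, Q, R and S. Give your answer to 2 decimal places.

22.00

The intersection is the polygon with vertices (6,0), (6,1), (8,1), (8,5), (6,5), (6,6), (11,6), (11,0).
By the shoelace formula its area is 22.00.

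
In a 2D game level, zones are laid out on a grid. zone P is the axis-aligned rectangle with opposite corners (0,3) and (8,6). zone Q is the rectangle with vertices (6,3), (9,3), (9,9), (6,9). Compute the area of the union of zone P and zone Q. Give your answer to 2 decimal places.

By inclusion–exclusion:
Individual areas: |zone P| = 24, |zone Q| = 18.
|zone P∩zone Q|: x∈[6,8], y∈[3,6] → 2·3 = 6.
|zone P ∪ zone Q| = 42 − 6 = 36.00.

36.00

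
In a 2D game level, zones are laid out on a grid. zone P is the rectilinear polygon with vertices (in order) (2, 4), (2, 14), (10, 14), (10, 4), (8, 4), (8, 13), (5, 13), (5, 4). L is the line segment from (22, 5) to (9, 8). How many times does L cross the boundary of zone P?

1

The segment meets the boundary at (10,7.769).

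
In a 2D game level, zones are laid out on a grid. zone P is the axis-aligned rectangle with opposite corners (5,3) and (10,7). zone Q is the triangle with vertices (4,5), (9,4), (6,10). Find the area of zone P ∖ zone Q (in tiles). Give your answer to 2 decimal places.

|zone P| = 20, |zone P∩zone Q| = 8.15.
|zone P ∖ zone Q| = |zone P| − |zone P∩zone Q| = 20 − 8.15 = 11.85.

11.85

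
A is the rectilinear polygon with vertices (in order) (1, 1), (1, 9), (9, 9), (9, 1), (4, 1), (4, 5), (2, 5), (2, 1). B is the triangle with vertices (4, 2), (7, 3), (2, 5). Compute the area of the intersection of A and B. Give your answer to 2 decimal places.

3.30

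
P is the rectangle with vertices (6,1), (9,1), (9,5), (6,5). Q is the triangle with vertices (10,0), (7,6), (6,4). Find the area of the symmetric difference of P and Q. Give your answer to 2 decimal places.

8.00

|P| = 12, |Q| = 6, |P∩Q| = 5.
|P △ Q| = |P| + |Q| − 2·|P∩Q| = 12 + 6 − 10 = 8.00.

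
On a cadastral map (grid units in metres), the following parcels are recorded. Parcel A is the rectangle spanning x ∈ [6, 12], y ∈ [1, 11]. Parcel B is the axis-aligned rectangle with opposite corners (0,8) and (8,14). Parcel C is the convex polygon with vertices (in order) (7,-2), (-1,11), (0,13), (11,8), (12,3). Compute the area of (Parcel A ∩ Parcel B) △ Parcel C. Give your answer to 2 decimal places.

93.23

|Parcel A ∩ Parcel B| = 6.
|(Parcel A ∩ Parcel B) ∩ Parcel C| = 3.6364.
|(Parcel A ∩ Parcel B) △ Parcel C| = 6 + 94.5 − 7.2727 = 93.23.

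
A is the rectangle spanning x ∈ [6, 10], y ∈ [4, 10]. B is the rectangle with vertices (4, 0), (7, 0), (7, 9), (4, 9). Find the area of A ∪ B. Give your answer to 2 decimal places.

By inclusion–exclusion:
Individual areas: |A| = 24, |B| = 27.
|A∩B|: x∈[6,7], y∈[4,9] → 1·5 = 5.
|A ∪ B| = 51 − 5 = 46.00.

46.00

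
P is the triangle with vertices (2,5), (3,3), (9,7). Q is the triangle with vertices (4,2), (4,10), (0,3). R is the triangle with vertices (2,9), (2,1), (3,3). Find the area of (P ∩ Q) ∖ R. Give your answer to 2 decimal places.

2.51

|P ∩ Q| = 3.2381.
|(P ∩ Q) ∩ R| = 0.7273.
|(P ∩ Q) ∖ R| = 3.2381 − 0.7273 = 2.51.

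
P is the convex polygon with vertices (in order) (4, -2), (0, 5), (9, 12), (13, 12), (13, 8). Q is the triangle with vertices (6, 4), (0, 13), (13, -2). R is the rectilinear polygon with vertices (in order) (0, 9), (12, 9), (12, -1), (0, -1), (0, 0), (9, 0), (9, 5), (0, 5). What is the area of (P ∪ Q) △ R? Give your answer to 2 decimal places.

|P ∪ Q| = 97.3453.
|(P ∪ Q) ∩ R| = 42.3857.
|(P ∪ Q) △ R| = 97.3453 + 75 − 84.7714 = 87.57.

87.57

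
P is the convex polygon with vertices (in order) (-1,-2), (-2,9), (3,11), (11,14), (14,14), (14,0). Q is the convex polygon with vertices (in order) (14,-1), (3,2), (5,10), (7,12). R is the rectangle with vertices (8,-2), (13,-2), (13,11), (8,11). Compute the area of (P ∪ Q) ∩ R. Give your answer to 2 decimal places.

57.77

The region (P ∪ Q) ∩ R is the polygon with vertices (11.537,-0.328), (8,-0.8), (8,11), (13,11), (13,-0.727).
By the shoelace formula its area is 57.77.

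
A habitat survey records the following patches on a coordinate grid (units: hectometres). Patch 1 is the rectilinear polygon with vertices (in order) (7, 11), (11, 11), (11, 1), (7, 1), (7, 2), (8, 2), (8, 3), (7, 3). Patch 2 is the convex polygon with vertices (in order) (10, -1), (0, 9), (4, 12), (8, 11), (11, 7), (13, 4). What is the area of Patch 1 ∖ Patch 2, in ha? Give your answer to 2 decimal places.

|Patch 1| = 39, |Patch 1∩Patch 2| = 32.5.
|Patch 1 ∖ Patch 2| = |Patch 1| − |Patch 1∩Patch 2| = 39 − 32.5 = 6.50.

6.50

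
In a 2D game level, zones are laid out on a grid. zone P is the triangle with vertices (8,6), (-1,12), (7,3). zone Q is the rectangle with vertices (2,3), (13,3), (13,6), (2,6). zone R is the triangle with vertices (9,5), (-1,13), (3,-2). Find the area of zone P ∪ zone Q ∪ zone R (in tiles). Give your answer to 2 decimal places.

By inclusion–exclusion:
Individual areas: |zone P| = 16.5, |zone Q| = 33, |zone R| = 59.
|zone P∩zone Q| = 5.5.
|zone P∩zone R| = 16.3269.
|zone Q∩zone R| = 18.6607.
|zone P∩zone Q∩zone R| = 5.4803.
|zone P ∪ zone Q ∪ zone R| = 108.5 − 40.4877 + 5.4803 = 73.49.

73.49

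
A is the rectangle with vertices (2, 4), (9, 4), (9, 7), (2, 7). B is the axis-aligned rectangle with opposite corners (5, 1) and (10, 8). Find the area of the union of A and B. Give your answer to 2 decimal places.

By inclusion–exclusion:
Individual areas: |A| = 21, |B| = 35.
|A∩B|: x∈[5,9], y∈[4,7] → 4·3 = 12.
|A ∪ B| = 56 − 12 = 44.00.

44.00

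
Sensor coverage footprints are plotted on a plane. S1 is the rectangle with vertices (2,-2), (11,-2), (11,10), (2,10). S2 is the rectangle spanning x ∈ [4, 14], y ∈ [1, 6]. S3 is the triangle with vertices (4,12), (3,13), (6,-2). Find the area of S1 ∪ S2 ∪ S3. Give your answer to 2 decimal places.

124.89

By inclusion–exclusion:
Individual areas: |S1| = 108, |S2| = 50, |S3| = 6.
|S1∩S2|: x∈[4,11], y∈[1,6] → 7·5 = 35.
|S1∩S3| = 4.1143.
|S2∩S3| = 1.5714.
|S1∩S2∩S3| = 1.5714.
|S1 ∪ S2 ∪ S3| = 164 − 40.6857 + 1.5714 = 124.89.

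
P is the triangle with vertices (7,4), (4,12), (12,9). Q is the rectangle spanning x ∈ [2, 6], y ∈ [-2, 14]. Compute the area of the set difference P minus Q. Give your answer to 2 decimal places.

22.92

|P| = 27.5, |P∩Q| = 4.5833.
|P ∖ Q| = |P| − |P∩Q| = 27.5 − 4.5833 = 22.92.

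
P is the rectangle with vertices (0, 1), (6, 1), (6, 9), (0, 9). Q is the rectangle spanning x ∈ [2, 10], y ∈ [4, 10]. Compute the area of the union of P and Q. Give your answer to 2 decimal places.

By inclusion–exclusion:
Individual areas: |P| = 48, |Q| = 48.
|P∩Q|: x∈[2,6], y∈[4,9] → 4·5 = 20.
|P ∪ Q| = 96 − 20 = 76.00.

76.00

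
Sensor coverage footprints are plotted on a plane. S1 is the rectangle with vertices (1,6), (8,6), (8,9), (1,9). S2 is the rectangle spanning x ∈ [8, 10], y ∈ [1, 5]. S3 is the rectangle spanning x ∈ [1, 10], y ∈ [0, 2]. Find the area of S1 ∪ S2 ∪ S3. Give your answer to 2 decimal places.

45.00

By inclusion–exclusion:
Individual areas: |S1| = 21, |S2| = 8, |S3| = 18.
|S1∩S2| = 0 (no overlap).
|S1∩S3| = 0 (no overlap).
|S2∩S3|: x∈[8,10], y∈[1,2] → 2·1 = 2.
|S1∩S2∩S3| = 0.
|S1 ∪ S2 ∪ S3| = 47 − 2 + 0 = 45.00.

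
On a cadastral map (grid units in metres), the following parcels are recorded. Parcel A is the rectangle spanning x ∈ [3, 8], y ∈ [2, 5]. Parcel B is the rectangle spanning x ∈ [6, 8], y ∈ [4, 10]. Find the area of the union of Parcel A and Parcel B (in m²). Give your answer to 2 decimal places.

25.00

By inclusion–exclusion:
Individual areas: |Parcel A| = 15, |Parcel B| = 12.
|Parcel A∩Parcel B|: x∈[6,8], y∈[4,5] → 2·1 = 2.
|Parcel A ∪ Parcel B| = 27 − 2 = 25.00.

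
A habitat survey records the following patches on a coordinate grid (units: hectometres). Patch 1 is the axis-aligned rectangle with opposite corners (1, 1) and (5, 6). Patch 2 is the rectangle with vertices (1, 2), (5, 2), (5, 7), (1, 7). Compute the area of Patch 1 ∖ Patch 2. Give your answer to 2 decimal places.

|Patch 1∩Patch 2|: x∈[1,5], y∈[2,6] → 4·4 = 16.
|Patch 1| = 20.
|Patch 1 ∖ Patch 2| = |Patch 1| − |Patch 1∩Patch 2| = 20 − 16 = 4.00.

4.00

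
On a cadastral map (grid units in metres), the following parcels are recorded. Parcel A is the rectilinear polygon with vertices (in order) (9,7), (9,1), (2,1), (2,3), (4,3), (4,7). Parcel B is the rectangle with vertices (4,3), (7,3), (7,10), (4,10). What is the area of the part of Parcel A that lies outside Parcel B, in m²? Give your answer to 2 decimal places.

|Parcel A| = 34, |Parcel A∩Parcel B| = 12.
|Parcel A ∖ Parcel B| = |Parcel A| − |Parcel A∩Parcel B| = 34 − 12 = 22.00.

22.00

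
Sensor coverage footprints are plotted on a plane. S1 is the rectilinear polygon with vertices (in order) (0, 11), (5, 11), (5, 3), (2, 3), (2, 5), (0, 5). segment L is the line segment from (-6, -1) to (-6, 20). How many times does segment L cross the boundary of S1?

0

The segment lies entirely outside S1 and never meets its boundary.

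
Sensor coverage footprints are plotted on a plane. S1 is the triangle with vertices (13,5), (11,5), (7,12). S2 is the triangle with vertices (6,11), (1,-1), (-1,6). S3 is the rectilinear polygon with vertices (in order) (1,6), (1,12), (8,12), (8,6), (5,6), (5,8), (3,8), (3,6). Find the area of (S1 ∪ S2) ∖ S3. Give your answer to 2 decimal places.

|S1 ∪ S2| = 36.5.
|(S1 ∪ S2) ∩ S3| = 8.4881.
|(S1 ∪ S2) ∖ S3| = 36.5 − 8.4881 = 28.01.

28.01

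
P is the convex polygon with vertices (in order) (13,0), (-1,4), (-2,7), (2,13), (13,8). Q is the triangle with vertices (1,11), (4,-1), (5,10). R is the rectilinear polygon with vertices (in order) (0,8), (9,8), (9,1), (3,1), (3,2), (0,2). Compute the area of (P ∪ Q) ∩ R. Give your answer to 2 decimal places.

51.74

The region (P ∪ Q) ∩ R is the polygon with vertices (4.182,1), (3.5,1), (3.038,2.846), (0,3.714), (0,8), (9,8), (9,1.143), (4.316,2.481).
By the shoelace formula its area is 51.74.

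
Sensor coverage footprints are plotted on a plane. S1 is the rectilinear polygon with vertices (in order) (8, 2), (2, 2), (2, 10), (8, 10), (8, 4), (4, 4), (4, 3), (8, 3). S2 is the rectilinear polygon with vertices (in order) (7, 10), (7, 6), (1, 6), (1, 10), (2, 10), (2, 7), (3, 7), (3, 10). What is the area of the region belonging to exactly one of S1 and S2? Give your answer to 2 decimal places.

|S1| = 44, |S2| = 21, |S1∩S2| = 17.
|S1 △ S2| = |S1| + |S2| − 2·|S1∩S2| = 44 + 21 − 34 = 31.00.

31.00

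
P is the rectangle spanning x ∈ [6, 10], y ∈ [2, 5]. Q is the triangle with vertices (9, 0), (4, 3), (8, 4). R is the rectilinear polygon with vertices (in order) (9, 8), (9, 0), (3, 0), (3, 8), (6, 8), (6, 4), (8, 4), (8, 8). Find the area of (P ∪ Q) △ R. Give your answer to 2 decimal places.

|P ∪ Q| = 16.5.
|(P ∪ Q) ∩ R| = 11.5.
|(P ∪ Q) △ R| = 16.5 + 40 − 23 = 33.50.

33.50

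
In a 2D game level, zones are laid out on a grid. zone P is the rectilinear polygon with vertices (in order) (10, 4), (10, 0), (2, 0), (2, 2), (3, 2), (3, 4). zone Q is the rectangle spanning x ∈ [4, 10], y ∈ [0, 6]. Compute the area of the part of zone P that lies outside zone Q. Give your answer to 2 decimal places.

6.00

|zone P| = 30, |zone P∩zone Q| = 24.
|zone P ∖ zone Q| = |zone P| − |zone P∩zone Q| = 30 − 24 = 6.00.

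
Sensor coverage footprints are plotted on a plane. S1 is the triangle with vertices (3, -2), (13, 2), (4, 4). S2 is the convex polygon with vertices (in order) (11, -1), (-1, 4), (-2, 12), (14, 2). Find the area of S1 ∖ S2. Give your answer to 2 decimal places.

10.03

|S1| = 28, |S1∩S2| = 17.9666.
|S1 ∖ S2| = |S1| − |S1∩S2| = 28 − 17.9666 = 10.03.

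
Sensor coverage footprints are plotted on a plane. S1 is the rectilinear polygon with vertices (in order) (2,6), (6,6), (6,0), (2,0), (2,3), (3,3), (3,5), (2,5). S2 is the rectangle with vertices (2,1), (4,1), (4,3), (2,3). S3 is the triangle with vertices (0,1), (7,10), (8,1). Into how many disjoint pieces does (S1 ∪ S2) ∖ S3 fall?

2

(S1 ∪ S2) ∖ S3 splits into 2 disjoint pieces (area 4, area 1.5079).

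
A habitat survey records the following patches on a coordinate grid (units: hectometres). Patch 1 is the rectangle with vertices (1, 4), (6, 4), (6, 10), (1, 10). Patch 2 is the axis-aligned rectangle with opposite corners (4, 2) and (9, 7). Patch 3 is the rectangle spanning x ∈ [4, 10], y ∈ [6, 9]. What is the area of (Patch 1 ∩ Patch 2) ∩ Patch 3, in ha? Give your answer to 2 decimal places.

The region (Patch 1 ∩ Patch 2) ∩ Patch 3 is the polygon with vertices (4,7), (6,7), (6,6), (4,6).
By the shoelace formula its area is 2.00.

2.00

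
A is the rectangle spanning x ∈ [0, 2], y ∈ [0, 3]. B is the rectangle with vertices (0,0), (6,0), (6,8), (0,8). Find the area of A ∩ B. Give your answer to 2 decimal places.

6.00

|A∩B|: x∈[0,2], y∈[0,3] → 2·3 = 6.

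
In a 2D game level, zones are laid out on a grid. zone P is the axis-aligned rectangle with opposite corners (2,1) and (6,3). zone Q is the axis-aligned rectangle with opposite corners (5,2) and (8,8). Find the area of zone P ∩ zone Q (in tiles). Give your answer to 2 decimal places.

|zone P∩zone Q|: x∈[5,6], y∈[2,3] → 1·1 = 1.

1.00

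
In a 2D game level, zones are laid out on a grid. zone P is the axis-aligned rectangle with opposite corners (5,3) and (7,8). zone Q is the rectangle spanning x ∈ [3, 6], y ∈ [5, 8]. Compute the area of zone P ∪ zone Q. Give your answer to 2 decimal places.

By inclusion–exclusion:
Individual areas: |zone P| = 10, |zone Q| = 9.
|zone P∩zone Q|: x∈[5,6], y∈[5,8] → 1·3 = 3.
|zone P ∪ zone Q| = 19 − 3 = 16.00.

16.00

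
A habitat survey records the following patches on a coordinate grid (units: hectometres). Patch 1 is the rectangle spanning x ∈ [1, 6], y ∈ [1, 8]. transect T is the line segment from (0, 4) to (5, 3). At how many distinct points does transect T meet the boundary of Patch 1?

The segment meets the boundary at (1,3.8).

1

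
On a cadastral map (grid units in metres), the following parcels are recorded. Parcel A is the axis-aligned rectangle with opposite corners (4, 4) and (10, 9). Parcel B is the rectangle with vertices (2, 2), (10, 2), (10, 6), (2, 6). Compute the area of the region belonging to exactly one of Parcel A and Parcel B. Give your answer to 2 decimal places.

38.00

|Parcel A∩Parcel B|: x∈[4,10], y∈[4,6] → 6·2 = 12.
|Parcel A △ Parcel B| = |Parcel A| + |Parcel B| − 2·|Parcel A∩Parcel B| = 30 + 32 − 24 = 38.00.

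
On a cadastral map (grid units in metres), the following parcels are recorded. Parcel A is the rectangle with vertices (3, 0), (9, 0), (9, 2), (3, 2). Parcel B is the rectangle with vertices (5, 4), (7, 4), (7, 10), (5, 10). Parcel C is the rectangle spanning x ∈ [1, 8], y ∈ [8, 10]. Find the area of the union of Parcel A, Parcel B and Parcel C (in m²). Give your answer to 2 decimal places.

By inclusion–exclusion:
Individual areas: |Parcel A| = 12, |Parcel B| = 12, |Parcel C| = 14.
|Parcel A∩Parcel B| = 0 (no overlap).
|Parcel A∩Parcel C| = 0 (no overlap).
|Parcel B∩Parcel C|: x∈[5,7], y∈[8,10] → 2·2 = 4.
|Parcel A∩Parcel B∩Parcel C| = 0.
|Parcel A ∪ Parcel B ∪ Parcel C| = 38 − 4 + 0 = 34.00.

34.00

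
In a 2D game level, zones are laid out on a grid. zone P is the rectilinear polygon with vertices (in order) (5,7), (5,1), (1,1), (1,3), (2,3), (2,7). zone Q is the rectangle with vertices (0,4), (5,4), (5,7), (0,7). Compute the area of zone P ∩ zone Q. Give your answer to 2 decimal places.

The intersection is the polygon with vertices (5,4), (2,4), (2,7), (5,7).
By the shoelace formula its area is 9.00.

9.00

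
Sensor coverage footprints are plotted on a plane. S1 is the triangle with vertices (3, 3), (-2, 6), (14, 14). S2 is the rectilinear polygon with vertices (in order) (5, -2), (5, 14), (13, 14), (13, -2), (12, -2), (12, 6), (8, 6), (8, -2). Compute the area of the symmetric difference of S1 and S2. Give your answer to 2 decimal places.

|S1| = 44, |S2| = 96, |S1∩S2| = 20.
|S1 △ S2| = |S1| + |S2| − 2·|S1∩S2| = 44 + 96 − 40 = 100.00.

100.00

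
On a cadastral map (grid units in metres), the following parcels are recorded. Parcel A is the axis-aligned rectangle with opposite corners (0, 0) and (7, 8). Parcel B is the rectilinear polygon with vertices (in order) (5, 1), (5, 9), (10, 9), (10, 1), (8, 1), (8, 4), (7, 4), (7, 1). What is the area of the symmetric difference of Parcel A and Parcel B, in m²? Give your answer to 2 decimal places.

|Parcel A| = 56, |Parcel B| = 37, |Parcel A∩Parcel B| = 14.
|Parcel A △ Parcel B| = |Parcel A| + |Parcel B| − 2·|Parcel A∩Parcel B| = 56 + 37 − 28 = 65.00.

65.00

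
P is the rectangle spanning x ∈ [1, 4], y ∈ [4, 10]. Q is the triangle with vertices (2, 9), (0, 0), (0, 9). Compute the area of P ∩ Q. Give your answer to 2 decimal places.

The intersection is the polygon with vertices (1,9), (2,9), (1,4.5).
By the shoelace formula its area is 2.25.

2.25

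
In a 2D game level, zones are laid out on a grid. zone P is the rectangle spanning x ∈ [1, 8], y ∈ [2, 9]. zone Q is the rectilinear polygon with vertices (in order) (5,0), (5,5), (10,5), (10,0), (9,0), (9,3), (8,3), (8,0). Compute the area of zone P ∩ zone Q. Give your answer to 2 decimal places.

9.00

The intersection is the polygon with vertices (8,2), (5,2), (5,5), (8,5), (8,3).
By the shoelace formula its area is 9.00.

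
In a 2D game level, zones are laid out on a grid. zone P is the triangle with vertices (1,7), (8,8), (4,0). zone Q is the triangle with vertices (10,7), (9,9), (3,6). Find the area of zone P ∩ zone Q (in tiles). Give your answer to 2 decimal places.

3.67

The intersection is the polygon with vertices (8,8), (7.308,6.615), (3,6), (6.6,7.8).
By the shoelace formula its area is 3.67.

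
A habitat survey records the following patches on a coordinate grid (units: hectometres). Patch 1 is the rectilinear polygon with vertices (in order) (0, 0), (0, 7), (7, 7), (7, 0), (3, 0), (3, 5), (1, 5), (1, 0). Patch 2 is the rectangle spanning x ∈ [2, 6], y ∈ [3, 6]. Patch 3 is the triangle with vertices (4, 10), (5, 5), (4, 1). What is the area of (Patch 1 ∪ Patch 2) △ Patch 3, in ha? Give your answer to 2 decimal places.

|Patch 1 ∪ Patch 2| = 41.
|(Patch 1 ∪ Patch 2) ∩ Patch 3| = 3.6.
|(Patch 1 ∪ Patch 2) △ Patch 3| = 41 + 4.5 − 7.2 = 38.30.

38.30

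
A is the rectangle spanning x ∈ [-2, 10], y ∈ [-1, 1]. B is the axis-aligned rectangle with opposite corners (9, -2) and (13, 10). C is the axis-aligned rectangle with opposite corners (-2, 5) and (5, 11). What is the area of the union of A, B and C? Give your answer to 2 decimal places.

112.00

By inclusion–exclusion:
Individual areas: |A| = 24, |B| = 48, |C| = 42.
|A∩B|: x∈[9,10], y∈[-1,1] → 1·2 = 2.
|A∩C| = 0 (no overlap).
|B∩C| = 0 (no overlap).
|A∩B∩C| = 0.
|A ∪ B ∪ C| = 114 − 2 + 0 = 112.00.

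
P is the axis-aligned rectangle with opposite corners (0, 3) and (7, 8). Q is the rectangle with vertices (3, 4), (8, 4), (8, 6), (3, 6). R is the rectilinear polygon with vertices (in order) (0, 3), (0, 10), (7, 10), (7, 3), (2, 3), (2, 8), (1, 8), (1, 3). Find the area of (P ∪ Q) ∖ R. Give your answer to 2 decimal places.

|P ∪ Q| = 37.
|(P ∪ Q) ∩ R| = 30.
|(P ∪ Q) ∖ R| = 37 − 30 = 7.00.

7.00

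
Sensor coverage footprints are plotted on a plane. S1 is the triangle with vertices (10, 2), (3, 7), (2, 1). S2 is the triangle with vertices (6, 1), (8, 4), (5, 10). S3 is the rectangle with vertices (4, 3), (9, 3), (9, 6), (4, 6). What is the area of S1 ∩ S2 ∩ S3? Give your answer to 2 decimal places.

The intersection is the polygon with vertices (7.333,3), (5.778,3), (5.535,5.19), (7.742,3.613).
By the shoelace formula its area is 2.70.

2.70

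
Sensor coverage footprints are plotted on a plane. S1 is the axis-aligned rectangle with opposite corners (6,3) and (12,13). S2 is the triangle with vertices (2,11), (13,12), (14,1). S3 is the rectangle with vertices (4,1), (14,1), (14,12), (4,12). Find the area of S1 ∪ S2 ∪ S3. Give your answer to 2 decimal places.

By inclusion–exclusion:
Individual areas: |S1| = 60, |S2| = 61, |S3| = 110.
|S1∩S2| = 38.7515.
|S1∩S3|: x∈[6,12], y∈[3,12] → 6·9 = 54.
|S2∩S3| = 59.1515.
|S1∩S2∩S3| = 38.7515.
|S1 ∪ S2 ∪ S3| = 231 − 151.903 + 38.7515 = 117.85.

117.85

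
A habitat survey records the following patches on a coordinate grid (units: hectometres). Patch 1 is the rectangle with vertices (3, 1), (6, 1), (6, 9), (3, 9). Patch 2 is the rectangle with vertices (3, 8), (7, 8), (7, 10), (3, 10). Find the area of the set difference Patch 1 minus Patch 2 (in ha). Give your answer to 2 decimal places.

21.00

|Patch 1∩Patch 2|: x∈[3,6], y∈[8,9] → 3·1 = 3.
|Patch 1| = 24.
|Patch 1 ∖ Patch 2| = |Patch 1| − |Patch 1∩Patch 2| = 24 − 3 = 21.00.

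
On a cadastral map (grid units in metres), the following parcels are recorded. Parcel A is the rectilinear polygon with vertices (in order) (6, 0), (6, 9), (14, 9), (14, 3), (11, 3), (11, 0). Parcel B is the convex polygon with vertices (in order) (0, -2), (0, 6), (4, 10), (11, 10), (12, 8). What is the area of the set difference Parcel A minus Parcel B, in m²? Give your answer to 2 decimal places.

42.25

|Parcel A| = 63, |Parcel A∩Parcel B| = 20.75.
|Parcel A ∖ Parcel B| = |Parcel A| − |Parcel A∩Parcel B| = 63 − 20.75 = 42.25.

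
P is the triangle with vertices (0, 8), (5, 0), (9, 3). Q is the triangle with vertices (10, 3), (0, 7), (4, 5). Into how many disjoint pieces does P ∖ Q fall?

2

P ∖ Q splits into 2 disjoint pieces (area 2.7976, area 19.0379).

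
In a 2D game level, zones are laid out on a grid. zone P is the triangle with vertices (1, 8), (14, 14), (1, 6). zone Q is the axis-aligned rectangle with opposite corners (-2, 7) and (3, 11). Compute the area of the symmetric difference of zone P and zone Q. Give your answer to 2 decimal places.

|zone P| = 13, |zone Q| = 20, |zone P∩zone Q| = 2.8798.
|zone P △ zone Q| = |zone P| + |zone Q| − 2·|zone P∩zone Q| = 13 + 20 − 5.7596 = 27.24.

27.24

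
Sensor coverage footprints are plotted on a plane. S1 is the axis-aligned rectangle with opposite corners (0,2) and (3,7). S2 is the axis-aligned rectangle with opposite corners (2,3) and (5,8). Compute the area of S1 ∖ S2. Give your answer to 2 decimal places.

|S1∩S2|: x∈[2,3], y∈[3,7] → 1·4 = 4.
|S1| = 15.
|S1 ∖ S2| = |S1| − |S1∩S2| = 15 − 4 = 11.00.

11.00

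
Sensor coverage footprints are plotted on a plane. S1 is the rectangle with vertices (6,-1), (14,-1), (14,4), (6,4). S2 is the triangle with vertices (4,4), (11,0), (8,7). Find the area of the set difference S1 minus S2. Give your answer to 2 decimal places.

|S1| = 40, |S1∩S2| = 9.4286.
|S1 ∖ S2| = |S1| − |S1∩S2| = 40 − 9.4286 = 30.57.

30.57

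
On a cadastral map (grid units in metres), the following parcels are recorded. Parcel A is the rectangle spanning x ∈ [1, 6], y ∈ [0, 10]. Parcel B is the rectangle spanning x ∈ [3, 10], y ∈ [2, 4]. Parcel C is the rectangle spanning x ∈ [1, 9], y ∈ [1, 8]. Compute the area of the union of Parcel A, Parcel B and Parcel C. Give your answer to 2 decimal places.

73.00

By inclusion–exclusion:
Individual areas: |Parcel A| = 50, |Parcel B| = 14, |Parcel C| = 56.
|Parcel A∩Parcel B|: x∈[3,6], y∈[2,4] → 3·2 = 6.
|Parcel A∩Parcel C|: x∈[1,6], y∈[1,8] → 5·7 = 35.
|Parcel B∩Parcel C|: x∈[3,9], y∈[2,4] → 6·2 = 12.
|Parcel A∩Parcel B∩Parcel C| = 6.
|Parcel A ∪ Parcel B ∪ Parcel C| = 120 − 53 + 6 = 73.00.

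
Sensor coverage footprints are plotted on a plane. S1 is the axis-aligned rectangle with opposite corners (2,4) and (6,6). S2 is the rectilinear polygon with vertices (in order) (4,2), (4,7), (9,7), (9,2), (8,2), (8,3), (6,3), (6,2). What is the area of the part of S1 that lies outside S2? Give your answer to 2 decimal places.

|S1| = 8, |S1∩S2| = 4.
|S1 ∖ S2| = |S1| − |S1∩S2| = 8 − 4 = 4.00.

4.00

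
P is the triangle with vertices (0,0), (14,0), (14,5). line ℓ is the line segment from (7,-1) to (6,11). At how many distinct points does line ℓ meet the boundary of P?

2

The segment meets the boundary at (6.717,2.399), (6.917,0).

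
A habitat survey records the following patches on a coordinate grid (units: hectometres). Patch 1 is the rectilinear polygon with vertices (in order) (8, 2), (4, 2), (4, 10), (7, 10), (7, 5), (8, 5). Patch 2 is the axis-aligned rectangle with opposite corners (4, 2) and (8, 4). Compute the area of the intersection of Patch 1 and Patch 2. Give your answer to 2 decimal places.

The intersection is the polygon with vertices (4,2), (4,4), (8,4), (8,2).
By the shoelace formula its area is 8.00.

8.00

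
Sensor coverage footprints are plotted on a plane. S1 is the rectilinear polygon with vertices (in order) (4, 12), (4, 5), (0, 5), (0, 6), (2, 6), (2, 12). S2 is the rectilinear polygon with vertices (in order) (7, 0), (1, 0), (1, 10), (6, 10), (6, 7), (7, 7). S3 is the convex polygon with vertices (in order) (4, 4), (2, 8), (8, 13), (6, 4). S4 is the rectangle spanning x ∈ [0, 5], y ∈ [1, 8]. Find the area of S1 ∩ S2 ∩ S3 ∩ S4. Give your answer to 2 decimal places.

The intersection is the polygon with vertices (2,8), (4,8), (4,5), (3.5,5).
By the shoelace formula its area is 3.75.

3.75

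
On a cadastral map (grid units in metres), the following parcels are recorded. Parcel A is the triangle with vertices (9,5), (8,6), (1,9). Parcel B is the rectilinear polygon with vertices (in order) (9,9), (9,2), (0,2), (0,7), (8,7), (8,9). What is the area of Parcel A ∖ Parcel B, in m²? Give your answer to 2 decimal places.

|Parcel A| = 2, |Parcel A∩Parcel B| = 1.3333.
|Parcel A ∖ Parcel B| = |Parcel A| − |Parcel A∩Parcel B| = 2 − 1.3333 = 0.67.

0.67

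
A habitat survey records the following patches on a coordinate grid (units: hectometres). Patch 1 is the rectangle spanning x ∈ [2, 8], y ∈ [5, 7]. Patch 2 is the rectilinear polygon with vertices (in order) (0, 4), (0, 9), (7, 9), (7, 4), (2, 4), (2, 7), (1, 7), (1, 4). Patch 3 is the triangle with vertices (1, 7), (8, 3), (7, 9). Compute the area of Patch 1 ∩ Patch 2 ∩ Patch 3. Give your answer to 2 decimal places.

8.21

The intersection is the polygon with vertices (7,5), (4.5,5), (2,6.429), (2,7), (7,7).
By the shoelace formula its area is 8.21.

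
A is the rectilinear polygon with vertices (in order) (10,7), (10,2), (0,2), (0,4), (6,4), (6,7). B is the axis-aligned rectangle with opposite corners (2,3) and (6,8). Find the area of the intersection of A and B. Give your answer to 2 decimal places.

4.00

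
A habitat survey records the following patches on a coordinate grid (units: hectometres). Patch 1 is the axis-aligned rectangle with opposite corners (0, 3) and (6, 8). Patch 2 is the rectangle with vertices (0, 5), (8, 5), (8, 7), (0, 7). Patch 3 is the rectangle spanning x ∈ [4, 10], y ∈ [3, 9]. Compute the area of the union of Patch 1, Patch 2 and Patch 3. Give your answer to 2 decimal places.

56.00

By inclusion–exclusion:
Individual areas: |Patch 1| = 30, |Patch 2| = 16, |Patch 3| = 36.
|Patch 1∩Patch 2|: x∈[0,6], y∈[5,7] → 6·2 = 12.
|Patch 1∩Patch 3|: x∈[4,6], y∈[3,8] → 2·5 = 10.
|Patch 2∩Patch 3|: x∈[4,8], y∈[5,7] → 4·2 = 8.
|Patch 1∩Patch 2∩Patch 3| = 4.
|Patch 1 ∪ Patch 2 ∪ Patch 3| = 82 − 30 + 4 = 56.00.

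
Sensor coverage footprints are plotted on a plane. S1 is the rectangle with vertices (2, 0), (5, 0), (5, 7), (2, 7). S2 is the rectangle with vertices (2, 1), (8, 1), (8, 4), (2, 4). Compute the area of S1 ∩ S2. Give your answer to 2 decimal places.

|S1∩S2|: x∈[2,5], y∈[1,4] → 3·3 = 9.

9.00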